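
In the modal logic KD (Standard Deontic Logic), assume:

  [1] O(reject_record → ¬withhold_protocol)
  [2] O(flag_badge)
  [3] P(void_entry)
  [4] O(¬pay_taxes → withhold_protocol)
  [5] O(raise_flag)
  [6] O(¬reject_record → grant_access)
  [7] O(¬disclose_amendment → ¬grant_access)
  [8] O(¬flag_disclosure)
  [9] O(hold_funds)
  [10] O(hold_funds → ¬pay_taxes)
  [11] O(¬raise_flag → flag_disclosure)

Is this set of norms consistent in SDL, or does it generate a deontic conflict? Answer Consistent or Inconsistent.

Premise 11 is O(¬raise_flag → flag_disclosure), but O(¬raise_flag) is not derivable from the premises, so it does not yield O(flag_disclosure).
So O(flag_disclosure) is not derivable, and the apparent clash with O(¬flag_disclosure) does not arise.
A world satisfying every obligation exists (e.g. disclose_amendment=true, flag_badge=true, flag_disclosure=false, grant_access=true, hold_funds=true, pay_taxes=false, raise_flag=true, reject_record=false, void_entry=false, withhold_protocol=true); no atom is both obligatory and forbidden, so the set is consistent.

Consistent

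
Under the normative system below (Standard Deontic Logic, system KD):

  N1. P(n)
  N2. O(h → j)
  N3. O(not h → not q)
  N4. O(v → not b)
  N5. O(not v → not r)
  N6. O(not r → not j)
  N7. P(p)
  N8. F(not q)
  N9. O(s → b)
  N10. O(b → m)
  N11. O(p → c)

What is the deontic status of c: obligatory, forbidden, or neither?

Premise 11 is O(p → c), but O(p) is not derivable from the premises (the permission P(p) asserts only not O(not p), not O(p)), so it does not yield O(c).
No premise or chain of K-axiom applications forces O(c), and none forces O(not c). So c is neither obligatory nor forbidden under these norms.

Neither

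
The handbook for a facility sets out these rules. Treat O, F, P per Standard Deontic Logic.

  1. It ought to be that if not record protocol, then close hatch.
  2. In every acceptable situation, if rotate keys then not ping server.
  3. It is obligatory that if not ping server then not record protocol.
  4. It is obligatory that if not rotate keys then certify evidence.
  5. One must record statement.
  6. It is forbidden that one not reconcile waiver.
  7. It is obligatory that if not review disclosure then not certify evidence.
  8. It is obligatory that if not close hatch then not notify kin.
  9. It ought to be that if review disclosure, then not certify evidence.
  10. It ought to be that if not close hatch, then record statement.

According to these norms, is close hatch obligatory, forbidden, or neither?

Obligatory

Premises 7 and 9 are O(¬review_disclosure → ¬certify_evidence) and O(review_disclosure → ¬certify_evidence); every ideal world satisfies ¬review_disclosure or review_disclosure, so in either case ¬certify_evidence holds — hence O(¬certify_evidence).
Premise 4 is O(¬rotate_keys → certify_evidence); contrapositively O(¬certify_evidence → rotate_keys). Since O(¬certify_evidence) holds, K gives O(rotate_keys).
From O(rotate_keys) and premise 2, O(rotate_keys → ¬ping_server), we obtain O(¬ping_server).
With premise 3, O(¬ping_server → ¬record_protocol), the K-axiom yields O(¬record_protocol).
Premise 1 is O(¬record_protocol → close_hatch); since O(¬record_protocol), deontic closure gives O(close_hatch).
Premises 5, 6, 8, 10 do not contribute to this derivation.
Hence close_hatch is obligatory.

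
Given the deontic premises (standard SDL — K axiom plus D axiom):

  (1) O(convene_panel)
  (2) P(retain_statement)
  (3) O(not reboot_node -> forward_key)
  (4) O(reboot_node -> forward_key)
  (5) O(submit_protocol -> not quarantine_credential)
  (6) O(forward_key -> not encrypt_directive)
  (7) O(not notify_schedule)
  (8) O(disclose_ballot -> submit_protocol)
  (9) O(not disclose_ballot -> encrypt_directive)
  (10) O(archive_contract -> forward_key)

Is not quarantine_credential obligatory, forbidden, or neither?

Premises 3 and 4 are O(not reboot_node -> forward_key) and O(reboot_node -> forward_key); every ideal world satisfies not reboot_node or reboot_node, so in either case forward_key holds — hence O(forward_key).
With premise 6, O(forward_key -> not encrypt_directive), the K-axiom yields O(not encrypt_directive).
The contrapositive of premise 9 (O(not disclose_ballot -> encrypt_directive)) is O(not encrypt_directive -> disclose_ballot), and O(not encrypt_directive) is already established, so O(disclose_ballot).
Applying K to premise 8 (O(disclose_ballot -> submit_protocol)) and O(disclose_ballot) yields O(submit_protocol).
From O(submit_protocol) and premise 5, O(submit_protocol -> not quarantine_credential), we obtain O(not quarantine_credential).
Premises 1, 2, 7, 10 do not contribute to this derivation.
Hence not quarantine_credential is obligatory.

Obligatory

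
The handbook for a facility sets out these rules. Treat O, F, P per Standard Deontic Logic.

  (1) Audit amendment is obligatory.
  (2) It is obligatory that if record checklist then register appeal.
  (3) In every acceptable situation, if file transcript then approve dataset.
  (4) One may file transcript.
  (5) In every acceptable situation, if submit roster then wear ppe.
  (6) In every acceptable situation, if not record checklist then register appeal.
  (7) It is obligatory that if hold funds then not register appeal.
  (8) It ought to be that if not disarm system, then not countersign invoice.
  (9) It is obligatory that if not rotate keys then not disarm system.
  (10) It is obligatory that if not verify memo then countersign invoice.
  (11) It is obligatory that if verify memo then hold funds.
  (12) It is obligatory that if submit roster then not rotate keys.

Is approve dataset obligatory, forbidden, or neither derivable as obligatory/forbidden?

Neither

Premise 3 is O(file_transcript → approve_dataset), but O(file_transcript) is not derivable from the premises (the permission P(file_transcript) asserts only ¬O(¬file_transcript), not O(file_transcript)), so it does not yield O(approve_dataset).
No premise or chain of K-axiom applications forces O(approve_dataset), and none forces O(¬approve_dataset). So approve_dataset is neither obligatory nor forbidden under these norms.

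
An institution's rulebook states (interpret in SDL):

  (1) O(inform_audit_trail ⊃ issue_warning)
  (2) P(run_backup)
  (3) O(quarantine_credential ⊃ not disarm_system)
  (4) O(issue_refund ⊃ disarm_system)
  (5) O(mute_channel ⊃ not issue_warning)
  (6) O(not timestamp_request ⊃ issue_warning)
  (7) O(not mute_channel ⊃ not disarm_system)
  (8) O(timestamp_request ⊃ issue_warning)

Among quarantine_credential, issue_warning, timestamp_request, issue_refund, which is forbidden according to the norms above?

Premises 6 and 8 cover both cases: O(not timestamp_request ⊃ issue_warning) and O(timestamp_request ⊃ issue_warning). Since not timestamp_request ∨ timestamp_request is a tautology, O(issue_warning) follows.
Premise 5, O(mute_channel ⊃ not issue_warning), contraposes to O(issue_warning ⊃ not mute_channel); with O(issue_warning) we get O(not mute_channel).
Premise 7 is O(not mute_channel ⊃ not disarm_system); since O(not mute_channel), deontic closure gives O(not disarm_system).
Premise 4 is O(issue_refund ⊃ disarm_system); contrapositively O(not disarm_system ⊃ not issue_refund). Since O(not disarm_system) holds, K gives O(not issue_refund).
So O(not issue_refund) holds, i.e. issue_refund is forbidden. None of the other listed options is forbidden under the premises.

issue_refund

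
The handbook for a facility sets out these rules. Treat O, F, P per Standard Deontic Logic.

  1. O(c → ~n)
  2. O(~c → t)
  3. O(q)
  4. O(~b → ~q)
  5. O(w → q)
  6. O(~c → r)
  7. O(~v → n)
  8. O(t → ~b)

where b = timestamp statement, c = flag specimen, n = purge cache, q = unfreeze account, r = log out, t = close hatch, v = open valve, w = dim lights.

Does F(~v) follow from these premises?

Premise 3 gives O(q).
Premise 4, O(~b → ~q), contraposes to O(q → b); with O(q) we get O(b).
The contrapositive of premise 8 (O(t → ~b)) is O(b → ~t), and O(b) is already established, so O(~t).
Premise 2 is O(~c → t); contrapositively O(~t → c). Since O(~t) holds, K gives O(c).
From O(c) and premise 1, O(c → ~n), we obtain O(~n).
The contrapositive of premise 7 (O(~v → n)) is O(~n → v), and O(~n) is already established, so O(v).
Premises 5, 6 do not contribute to this derivation.
So O(v) holds, i.e. F(~v). The claim follows.

Yes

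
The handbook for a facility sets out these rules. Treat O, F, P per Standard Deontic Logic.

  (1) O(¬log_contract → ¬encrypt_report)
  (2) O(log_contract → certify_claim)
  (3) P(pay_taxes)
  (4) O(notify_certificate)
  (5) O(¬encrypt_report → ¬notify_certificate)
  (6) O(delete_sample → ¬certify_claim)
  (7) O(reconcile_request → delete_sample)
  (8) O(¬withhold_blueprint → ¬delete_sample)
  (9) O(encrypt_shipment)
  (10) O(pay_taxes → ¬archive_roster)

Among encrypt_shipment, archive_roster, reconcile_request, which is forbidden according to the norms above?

reconcile_request

From premise 4 we have O(notify_certificate).
The contrapositive of premise 5 (O(¬encrypt_report → ¬notify_certificate)) is O(notify_certificate → encrypt_report), and O(notify_certificate) is already established, so O(encrypt_report).
Premise 1 is O(¬log_contract → ¬encrypt_report); contrapositively O(encrypt_report → log_contract). Since O(encrypt_report) holds, K gives O(log_contract).
With premise 2, O(log_contract → certify_claim), the K-axiom yields O(certify_claim).
The contrapositive of premise 6 (O(delete_sample → ¬certify_claim)) is O(certify_claim → ¬delete_sample), and O(certify_claim) is already established, so O(¬delete_sample).
Premise 7 is O(reconcile_request → delete_sample); contrapositively O(¬delete_sample → ¬reconcile_request). Since O(¬delete_sample) holds, K gives O(¬reconcile_request).
So O(¬reconcile_request) holds, i.e. reconcile_request is forbidden. None of the other listed options is forbidden under the premises.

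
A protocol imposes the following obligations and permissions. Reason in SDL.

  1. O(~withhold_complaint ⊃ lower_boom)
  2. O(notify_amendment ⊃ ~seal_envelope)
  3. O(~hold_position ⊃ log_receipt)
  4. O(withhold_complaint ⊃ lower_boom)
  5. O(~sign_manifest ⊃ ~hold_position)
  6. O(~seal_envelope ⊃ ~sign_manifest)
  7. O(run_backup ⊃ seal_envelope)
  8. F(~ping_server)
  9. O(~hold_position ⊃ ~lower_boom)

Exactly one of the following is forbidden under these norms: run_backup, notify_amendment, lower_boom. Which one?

By case analysis on withhold_complaint: premise 4 gives O(withhold_complaint ⊃ lower_boom) and premise 1 gives O(~withhold_complaint ⊃ lower_boom), so O(lower_boom) either way.
The contrapositive of premise 9 (O(~hold_position ⊃ ~lower_boom)) is O(lower_boom ⊃ hold_position), and O(lower_boom) is already established, so O(hold_position).
The contrapositive of premise 5 (O(~sign_manifest ⊃ ~hold_position)) is O(hold_position ⊃ sign_manifest), and O(hold_position) is already established, so O(sign_manifest).
The contrapositive of premise 6 (O(~seal_envelope ⊃ ~sign_manifest)) is O(sign_manifest ⊃ seal_envelope), and O(sign_manifest) is already established, so O(seal_envelope).
Premise 2 is O(notify_amendment ⊃ ~seal_envelope); contrapositively O(seal_envelope ⊃ ~notify_amendment). Since O(seal_envelope) holds, K gives O(~notify_amendment).
So O(~notify_amendment) holds, i.e. notify_amendment is forbidden. None of the other listed options is forbidden under the premises.

notify_amendment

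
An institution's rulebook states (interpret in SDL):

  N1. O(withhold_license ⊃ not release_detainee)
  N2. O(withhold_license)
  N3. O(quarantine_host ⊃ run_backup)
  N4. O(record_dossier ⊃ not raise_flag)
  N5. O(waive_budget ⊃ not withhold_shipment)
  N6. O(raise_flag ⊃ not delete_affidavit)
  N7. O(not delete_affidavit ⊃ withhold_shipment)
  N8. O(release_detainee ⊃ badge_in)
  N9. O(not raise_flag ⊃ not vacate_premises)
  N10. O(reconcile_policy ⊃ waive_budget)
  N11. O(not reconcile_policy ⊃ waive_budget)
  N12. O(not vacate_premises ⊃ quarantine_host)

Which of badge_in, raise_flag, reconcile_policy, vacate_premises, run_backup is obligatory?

run_backup

Premises 11 and 10 are O(not reconcile_policy ⊃ waive_budget) and O(reconcile_policy ⊃ waive_budget); every ideal world satisfies not reconcile_policy or reconcile_policy, so in either case waive_budget holds — hence O(waive_budget).
From O(waive_budget) and premise 5, O(waive_budget ⊃ not withhold_shipment), we obtain O(not withhold_shipment).
The contrapositive of premise 7 (O(not delete_affidavit ⊃ withhold_shipment)) is O(not withhold_shipment ⊃ delete_affidavit), and O(not withhold_shipment) is already established, so O(delete_affidavit).
The contrapositive of premise 6 (O(raise_flag ⊃ not delete_affidavit)) is O(delete_affidavit ⊃ not raise_flag), and O(delete_affidavit) is already established, so O(not raise_flag).
Applying K to premise 9 (O(not raise_flag ⊃ not vacate_premises)) and O(not raise_flag) yields O(not vacate_premises).
From O(not vacate_premises) and premise 12, O(not vacate_premises ⊃ quarantine_host), we obtain O(quarantine_host).
Applying K to premise 3 (O(quarantine_host ⊃ run_backup)) and O(quarantine_host) yields O(run_backup).
So O(run_backup) holds — run_backup is obligatory. None of the other listed options is made obligatory by any chain of premises.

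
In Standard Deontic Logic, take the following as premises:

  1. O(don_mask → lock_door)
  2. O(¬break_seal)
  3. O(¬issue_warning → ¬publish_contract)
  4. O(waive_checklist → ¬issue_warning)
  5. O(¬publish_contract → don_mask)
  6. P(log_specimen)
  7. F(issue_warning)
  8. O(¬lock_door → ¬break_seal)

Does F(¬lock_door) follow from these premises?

F(issue_warning) at premise 7 means O(¬issue_warning).
With premise 3, O(¬issue_warning → ¬publish_contract), the K-axiom yields O(¬publish_contract).
Applying K to premise 5 (O(¬publish_contract → don_mask)) and O(¬publish_contract) yields O(don_mask).
From O(don_mask) and premise 1, O(don_mask → lock_door), we obtain O(lock_door).
Premises 2, 4, 6, 8 do not contribute to this derivation.
So O(lock_door) holds, i.e. F(¬lock_door). The claim follows.

Yes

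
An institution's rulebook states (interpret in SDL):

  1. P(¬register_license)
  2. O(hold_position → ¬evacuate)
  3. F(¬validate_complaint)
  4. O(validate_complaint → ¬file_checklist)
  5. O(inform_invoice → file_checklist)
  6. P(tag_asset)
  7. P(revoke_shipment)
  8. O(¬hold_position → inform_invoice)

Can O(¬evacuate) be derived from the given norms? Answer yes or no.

Yes

F(¬validate_complaint) at premise 3 means O(validate_complaint).
Applying K to premise 4 (O(validate_complaint → ¬file_checklist)) and O(validate_complaint) yields O(¬file_checklist).
Premise 5 is O(inform_invoice → file_checklist); contrapositively O(¬file_checklist → ¬inform_invoice). Since O(¬file_checklist) holds, K gives O(¬inform_invoice).
The contrapositive of premise 8 (O(¬hold_position → inform_invoice)) is O(¬inform_invoice → hold_position), and O(¬inform_invoice) is already established, so O(hold_position).
With premise 2, O(hold_position → ¬evacuate), the K-axiom yields O(¬evacuate).
Premises 1, 6, 7 do not contribute to this derivation.
So O(¬evacuate) follows.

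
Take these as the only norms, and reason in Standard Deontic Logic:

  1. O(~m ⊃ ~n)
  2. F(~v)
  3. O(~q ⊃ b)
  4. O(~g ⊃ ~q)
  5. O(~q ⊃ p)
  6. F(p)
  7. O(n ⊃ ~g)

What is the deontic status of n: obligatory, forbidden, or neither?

Forbidden

F(p) at premise 6 means O(~p).
Premise 5, O(~q ⊃ p), contraposes to O(~p ⊃ q); with O(~p) we get O(q).
Premise 4 is O(~g ⊃ ~q); contrapositively O(q ⊃ g). Since O(q) holds, K gives O(g).
Premise 7 is O(n ⊃ ~g); contrapositively O(g ⊃ ~n). Since O(g) holds, K gives O(~n).
Premises 1, 2, 3 do not contribute to this derivation.
Thus O(~n), which is F(n): n is forbidden.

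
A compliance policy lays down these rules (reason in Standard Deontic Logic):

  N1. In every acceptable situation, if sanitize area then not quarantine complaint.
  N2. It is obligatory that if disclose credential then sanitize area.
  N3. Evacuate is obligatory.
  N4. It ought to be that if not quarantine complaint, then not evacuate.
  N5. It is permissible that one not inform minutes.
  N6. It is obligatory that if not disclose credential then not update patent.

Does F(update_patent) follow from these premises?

Premise 3 gives O(evacuate).
Premise 4 is O(¬quarantine_complaint → ¬evacuate); contrapositively O(evacuate → quarantine_complaint). Since O(evacuate) holds, K gives O(quarantine_complaint).
Premise 1, O(sanitize_area → ¬quarantine_complaint), contraposes to O(quarantine_complaint → ¬sanitize_area); with O(quarantine_complaint) we get O(¬sanitize_area).
The contrapositive of premise 2 (O(disclose_credential → sanitize_area)) is O(¬sanitize_area → ¬disclose_credential), and O(¬sanitize_area) is already established, so O(¬disclose_credential).
From O(¬disclose_credential) and premise 6, O(¬disclose_credential → ¬update_patent), we obtain O(¬update_patent).
Premise 5 does not contribute to this derivation.
So O(¬update_patent) holds, i.e. F(update_patent). The claim follows.

Yes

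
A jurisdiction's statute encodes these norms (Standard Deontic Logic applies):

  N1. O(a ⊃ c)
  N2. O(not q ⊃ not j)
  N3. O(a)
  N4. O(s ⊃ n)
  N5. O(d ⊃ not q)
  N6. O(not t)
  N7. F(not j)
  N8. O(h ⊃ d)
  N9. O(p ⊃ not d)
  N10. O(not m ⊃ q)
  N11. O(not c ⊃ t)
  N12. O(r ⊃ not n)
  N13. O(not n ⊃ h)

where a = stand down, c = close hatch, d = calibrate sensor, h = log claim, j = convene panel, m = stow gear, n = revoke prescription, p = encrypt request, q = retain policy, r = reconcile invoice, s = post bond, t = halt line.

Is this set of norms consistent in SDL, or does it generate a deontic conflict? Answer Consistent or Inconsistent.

Premise 11 is O(not c ⊃ t), but O(not c) is not derivable from the premises, so it does not yield O(t).
So O(t) is not derivable, and the apparent clash with O(not t) does not arise.
A world satisfying every obligation exists (e.g. a=true, c=true, d=false, h=false, j=true, m=false, n=true, p=false, q=true, r=false, s=false, t=false); no atom is both obligatory and forbidden, so the set is consistent.

Consistent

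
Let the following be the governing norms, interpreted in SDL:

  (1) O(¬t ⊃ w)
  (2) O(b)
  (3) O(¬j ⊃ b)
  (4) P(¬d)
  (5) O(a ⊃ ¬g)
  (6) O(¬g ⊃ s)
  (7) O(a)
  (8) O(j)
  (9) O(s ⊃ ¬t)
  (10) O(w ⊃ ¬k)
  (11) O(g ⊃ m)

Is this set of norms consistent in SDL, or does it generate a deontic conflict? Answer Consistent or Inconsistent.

Premise 3 is O(¬j ⊃ b); even if O(b) held, inferring O(¬j) would be affirming the consequent — invalid.
So O(¬j) is not derivable, and the apparent clash with O(j) does not arise.
A world satisfying every obligation exists (e.g. a=true, b=true, d=false, g=false, j=true, k=false, m=false, s=true, t=false, w=true); no atom is both obligatory and forbidden, so the set is consistent.

Consistent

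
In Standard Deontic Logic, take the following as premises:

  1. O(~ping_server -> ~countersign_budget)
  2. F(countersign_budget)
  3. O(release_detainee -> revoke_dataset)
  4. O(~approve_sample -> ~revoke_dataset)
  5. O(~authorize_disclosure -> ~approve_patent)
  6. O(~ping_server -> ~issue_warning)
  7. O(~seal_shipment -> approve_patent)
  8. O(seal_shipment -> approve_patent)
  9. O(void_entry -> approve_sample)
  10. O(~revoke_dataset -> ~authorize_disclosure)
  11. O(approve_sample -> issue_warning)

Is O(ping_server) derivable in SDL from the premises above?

Premises 8 and 7 cover both cases: O(seal_shipment -> approve_patent) and O(~seal_shipment -> approve_patent). Since seal_shipment ∨ ~seal_shipment is a tautology, O(approve_patent) follows.
The contrapositive of premise 5 (O(~authorize_disclosure -> ~approve_patent)) is O(approve_patent -> authorize_disclosure), and O(approve_patent) is already established, so O(authorize_disclosure).
Premise 10 is O(~revoke_dataset -> ~authorize_disclosure); contrapositively O(authorize_disclosure -> revoke_dataset). Since O(authorize_disclosure) holds, K gives O(revoke_dataset).
The contrapositive of premise 4 (O(~approve_sample -> ~revoke_dataset)) is O(revoke_dataset -> approve_sample), and O(revoke_dataset) is already established, so O(approve_sample).
Premise 11 is O(approve_sample -> issue_warning); since O(approve_sample), deontic closure gives O(issue_warning).
The contrapositive of premise 6 (O(~ping_server -> ~issue_warning)) is O(issue_warning -> ping_server), and O(issue_warning) is already established, so O(ping_server).
Premises 1, 2, 3, 9 do not contribute to this derivation.
So O(ping_server) follows.

Yes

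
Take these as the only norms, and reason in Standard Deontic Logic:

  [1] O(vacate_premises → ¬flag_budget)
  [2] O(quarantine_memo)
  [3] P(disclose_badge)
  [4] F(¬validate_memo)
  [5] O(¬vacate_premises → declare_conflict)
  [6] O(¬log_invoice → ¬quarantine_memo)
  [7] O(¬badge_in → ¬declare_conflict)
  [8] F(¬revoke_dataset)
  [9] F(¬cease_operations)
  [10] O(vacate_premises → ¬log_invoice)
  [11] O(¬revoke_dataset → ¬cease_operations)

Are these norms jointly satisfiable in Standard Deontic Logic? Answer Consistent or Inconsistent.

Premise 11 is O(¬revoke_dataset → ¬cease_operations), but O(¬revoke_dataset) is not derivable from the premises, so it does not yield O(¬cease_operations).
So O(¬cease_operations) is not derivable, and the apparent clash with O(cease_operations) does not arise.
A world satisfying every obligation exists (e.g. badge_in=true, cease_operations=true, declare_conflict=true, disclose_badge=false, flag_budget=false, log_invoice=true, quarantine_memo=true, revoke_dataset=true, vacate_premises=false, validate_memo=true); no atom is both obligatory and forbidden, so the set is consistent.

Consistent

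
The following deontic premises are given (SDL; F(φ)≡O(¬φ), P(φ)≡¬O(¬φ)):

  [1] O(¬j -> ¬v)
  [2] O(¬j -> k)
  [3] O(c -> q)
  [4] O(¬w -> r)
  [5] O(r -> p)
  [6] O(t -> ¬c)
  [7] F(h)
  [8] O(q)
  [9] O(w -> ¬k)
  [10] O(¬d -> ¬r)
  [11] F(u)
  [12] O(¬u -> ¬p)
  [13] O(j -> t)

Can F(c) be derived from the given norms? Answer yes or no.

F(u) at premise 11 means O(¬u).
Applying K to premise 12 (O(¬u -> ¬p)) and O(¬u) yields O(¬p).
The contrapositive of premise 5 (O(r -> p)) is O(¬p -> ¬r), and O(¬p) is already established, so O(¬r).
The contrapositive of premise 4 (O(¬w -> r)) is O(¬r -> w), and O(¬r) is already established, so O(w).
From O(w) and premise 9, O(w -> ¬k), we obtain O(¬k).
Premise 2, O(¬j -> k), contraposes to O(¬k -> j); with O(¬k) we get O(j).
Applying K to premise 13 (O(j -> t)) and O(j) yields O(t).
Premise 6 is O(t -> ¬c); since O(t), deontic closure gives O(¬c).
Premises 1, 3, 7, 8, 10 do not contribute to this derivation.
So O(¬c) holds, i.e. F(c). The claim follows.

Yes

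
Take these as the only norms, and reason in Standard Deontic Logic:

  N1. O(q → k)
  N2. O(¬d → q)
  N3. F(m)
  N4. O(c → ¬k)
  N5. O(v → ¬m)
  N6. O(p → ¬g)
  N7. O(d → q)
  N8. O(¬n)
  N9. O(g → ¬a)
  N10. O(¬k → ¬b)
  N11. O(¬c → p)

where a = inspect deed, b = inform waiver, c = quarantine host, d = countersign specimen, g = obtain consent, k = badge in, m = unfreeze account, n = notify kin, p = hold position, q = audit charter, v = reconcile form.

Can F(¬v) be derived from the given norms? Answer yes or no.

No

Premise 5 is O(v → ¬m); even if O(¬m) held, inferring O(v) would be affirming the consequent — invalid.
No other premise forces O(v). An ideal world satisfying every premise can still have ¬v true, so F(¬v) is not derivable.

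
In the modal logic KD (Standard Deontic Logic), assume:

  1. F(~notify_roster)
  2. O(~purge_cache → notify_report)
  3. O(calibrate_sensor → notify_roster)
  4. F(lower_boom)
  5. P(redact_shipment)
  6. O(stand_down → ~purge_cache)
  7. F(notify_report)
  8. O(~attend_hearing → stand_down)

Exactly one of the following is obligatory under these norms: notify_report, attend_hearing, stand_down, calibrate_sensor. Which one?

Premise 7 is F(notify_report), i.e. O(~notify_report).
Premise 2, O(~purge_cache → notify_report), contraposes to O(~notify_report → purge_cache); with O(~notify_report) we get O(purge_cache).
Premise 6 is O(stand_down → ~purge_cache); contrapositively O(purge_cache → ~stand_down). Since O(purge_cache) holds, K gives O(~stand_down).
Premise 8 is O(~attend_hearing → stand_down); contrapositively O(~stand_down → attend_hearing). Since O(~stand_down) holds, K gives O(attend_hearing).
So O(attend_hearing) holds — attend_hearing is obligatory. None of the other listed options is made obligatory by any chain of premises.

attend_hearing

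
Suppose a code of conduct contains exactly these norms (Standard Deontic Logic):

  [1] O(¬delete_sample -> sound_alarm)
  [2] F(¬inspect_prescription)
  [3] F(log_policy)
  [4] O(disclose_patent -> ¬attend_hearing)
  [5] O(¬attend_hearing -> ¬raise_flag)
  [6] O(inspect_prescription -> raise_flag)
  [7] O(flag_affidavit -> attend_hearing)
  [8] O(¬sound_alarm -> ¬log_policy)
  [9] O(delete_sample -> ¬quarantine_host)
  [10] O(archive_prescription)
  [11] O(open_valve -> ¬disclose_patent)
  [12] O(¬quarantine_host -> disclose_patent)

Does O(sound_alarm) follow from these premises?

Yes

Premise 2, F(¬inspect_prescription), is equivalent to O(inspect_prescription).
Premise 6 is O(inspect_prescription -> raise_flag); since O(inspect_prescription), deontic closure gives O(raise_flag).
The contrapositive of premise 5 (O(¬attend_hearing -> ¬raise_flag)) is O(raise_flag -> attend_hearing), and O(raise_flag) is already established, so O(attend_hearing).
Premise 4, O(disclose_patent -> ¬attend_hearing), contraposes to O(attend_hearing -> ¬disclose_patent); with O(attend_hearing) we get O(¬disclose_patent).
Premise 12 is O(¬quarantine_host -> disclose_patent); contrapositively O(¬disclose_patent -> quarantine_host). Since O(¬disclose_patent) holds, K gives O(quarantine_host).
The contrapositive of premise 9 (O(delete_sample -> ¬quarantine_host)) is O(quarantine_host -> ¬delete_sample), and O(quarantine_host) is already established, so O(¬delete_sample).
Premise 1 is O(¬delete_sample -> sound_alarm); since O(¬delete_sample), deontic closure gives O(sound_alarm).
Premises 3, 7, 8, 10, 11 do not contribute to this derivation.
So O(sound_alarm) follows.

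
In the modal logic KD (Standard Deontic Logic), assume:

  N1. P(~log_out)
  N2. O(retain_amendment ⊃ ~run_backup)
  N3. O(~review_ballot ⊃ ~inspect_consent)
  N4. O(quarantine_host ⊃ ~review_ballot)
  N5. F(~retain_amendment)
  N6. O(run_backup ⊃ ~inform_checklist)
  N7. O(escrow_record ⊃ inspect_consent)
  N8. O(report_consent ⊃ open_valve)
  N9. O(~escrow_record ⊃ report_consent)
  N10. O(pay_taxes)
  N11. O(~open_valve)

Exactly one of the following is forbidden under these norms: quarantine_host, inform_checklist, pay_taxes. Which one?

quarantine_host

From premise 11 we have O(~open_valve).
The contrapositive of premise 8 (O(report_consent ⊃ open_valve)) is O(~open_valve ⊃ ~report_consent), and O(~open_valve) is already established, so O(~report_consent).
The contrapositive of premise 9 (O(~escrow_record ⊃ report_consent)) is O(~report_consent ⊃ escrow_record), and O(~report_consent) is already established, so O(escrow_record).
From O(escrow_record) and premise 7, O(escrow_record ⊃ inspect_consent), we obtain O(inspect_consent).
Premise 3 is O(~review_ballot ⊃ ~inspect_consent); contrapositively O(inspect_consent ⊃ review_ballot). Since O(inspect_consent) holds, K gives O(review_ballot).
Premise 4, O(quarantine_host ⊃ ~review_ballot), contraposes to O(review_ballot ⊃ ~quarantine_host); with O(review_ballot) we get O(~quarantine_host).
So O(~quarantine_host) holds, i.e. quarantine_host is forbidden. None of the other listed options is forbidden under the premises.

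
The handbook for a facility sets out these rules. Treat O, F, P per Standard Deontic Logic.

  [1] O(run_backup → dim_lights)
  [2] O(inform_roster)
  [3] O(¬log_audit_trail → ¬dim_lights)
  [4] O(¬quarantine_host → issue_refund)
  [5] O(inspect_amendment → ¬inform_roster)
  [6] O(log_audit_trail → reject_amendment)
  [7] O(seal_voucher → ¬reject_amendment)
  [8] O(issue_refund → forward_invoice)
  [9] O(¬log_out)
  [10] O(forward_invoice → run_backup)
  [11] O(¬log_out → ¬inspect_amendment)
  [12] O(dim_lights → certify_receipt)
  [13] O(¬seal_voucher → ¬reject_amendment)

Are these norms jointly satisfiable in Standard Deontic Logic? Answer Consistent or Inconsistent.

Premise 5 is O(inspect_amendment → ¬inform_roster), but O(inspect_amendment) is not derivable from the premises, so it does not yield O(¬inform_roster).
So O(¬inform_roster) is not derivable, and the apparent clash with O(inform_roster) does not arise.
A world satisfying every obligation exists (e.g. certify_receipt=false, dim_lights=false, forward_invoice=false, inform_roster=true, inspect_amendment=false, issue_refund=false, log_audit_trail=false, log_out=false, quarantine_host=true, reject_amendment=false, run_backup=false, seal_voucher=false); no atom is both obligatory and forbidden, so the set is consistent.

Consistent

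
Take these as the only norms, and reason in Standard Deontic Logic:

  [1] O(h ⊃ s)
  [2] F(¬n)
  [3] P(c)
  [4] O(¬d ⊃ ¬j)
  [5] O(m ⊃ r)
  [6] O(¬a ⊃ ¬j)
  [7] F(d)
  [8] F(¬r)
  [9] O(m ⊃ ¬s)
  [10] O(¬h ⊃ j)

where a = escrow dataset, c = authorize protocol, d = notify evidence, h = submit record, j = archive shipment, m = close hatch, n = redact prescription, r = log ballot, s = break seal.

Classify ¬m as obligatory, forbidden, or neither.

Obligatory

F(d) at premise 7 means O(¬d).
Applying K to premise 4 (O(¬d ⊃ ¬j)) and O(¬d) yields O(¬j).
Premise 10, O(¬h ⊃ j), contraposes to O(¬j ⊃ h); with O(¬j) we get O(h).
From O(h) and premise 1, O(h ⊃ s), we obtain O(s).
Premise 9, O(m ⊃ ¬s), contraposes to O(s ⊃ ¬m); with O(s) we get O(¬m).
Premises 2, 3, 5, 6, 8 do not contribute to this derivation.
Hence ¬m is obligatory.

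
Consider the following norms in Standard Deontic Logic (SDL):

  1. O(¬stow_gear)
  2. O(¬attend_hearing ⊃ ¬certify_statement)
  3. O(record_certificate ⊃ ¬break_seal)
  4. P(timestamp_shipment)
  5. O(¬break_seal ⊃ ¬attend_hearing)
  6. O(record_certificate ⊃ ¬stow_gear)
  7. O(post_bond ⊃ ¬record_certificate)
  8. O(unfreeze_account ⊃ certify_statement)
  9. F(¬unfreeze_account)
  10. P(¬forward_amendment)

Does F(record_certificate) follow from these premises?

Yes

Premise 9 is F(¬unfreeze_account), i.e. O(unfreeze_account).
Applying K to premise 8 (O(unfreeze_account ⊃ certify_statement)) and O(unfreeze_account) yields O(certify_statement).
Premise 2, O(¬attend_hearing ⊃ ¬certify_statement), contraposes to O(certify_statement ⊃ attend_hearing); with O(certify_statement) we get O(attend_hearing).
The contrapositive of premise 5 (O(¬break_seal ⊃ ¬attend_hearing)) is O(attend_hearing ⊃ break_seal), and O(attend_hearing) is already established, so O(break_seal).
Premise 3 is O(record_certificate ⊃ ¬break_seal); contrapositively O(break_seal ⊃ ¬record_certificate). Since O(break_seal) holds, K gives O(¬record_certificate).
Premises 1, 4, 6, 7, 10 do not contribute to this derivation.
So O(¬record_certificate) holds, i.e. F(record_certificate). The claim follows.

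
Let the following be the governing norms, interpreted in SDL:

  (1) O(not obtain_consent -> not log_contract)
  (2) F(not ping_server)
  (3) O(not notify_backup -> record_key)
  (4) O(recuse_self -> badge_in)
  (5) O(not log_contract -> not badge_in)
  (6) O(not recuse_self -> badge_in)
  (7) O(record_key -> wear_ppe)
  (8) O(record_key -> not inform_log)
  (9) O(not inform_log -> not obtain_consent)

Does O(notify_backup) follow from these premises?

Yes

By case analysis on recuse_self: premise 4 gives O(recuse_self -> badge_in) and premise 6 gives O(not recuse_self -> badge_in), so O(badge_in) either way.
Premise 5, O(not log_contract -> not badge_in), contraposes to O(badge_in -> log_contract); with O(badge_in) we get O(log_contract).
Premise 1 is O(not obtain_consent -> not log_contract); contrapositively O(log_contract -> obtain_consent). Since O(log_contract) holds, K gives O(obtain_consent).
Premise 9 is O(not inform_log -> not obtain_consent); contrapositively O(obtain_consent -> inform_log). Since O(obtain_consent) holds, K gives O(inform_log).
Premise 8 is O(record_key -> not inform_log); contrapositively O(inform_log -> not record_key). Since O(inform_log) holds, K gives O(not record_key).
The contrapositive of premise 3 (O(not notify_backup -> record_key)) is O(not record_key -> notify_backup), and O(not record_key) is already established, so O(notify_backup).
Premises 2, 7 do not contribute to this derivation.
So O(notify_backup) follows.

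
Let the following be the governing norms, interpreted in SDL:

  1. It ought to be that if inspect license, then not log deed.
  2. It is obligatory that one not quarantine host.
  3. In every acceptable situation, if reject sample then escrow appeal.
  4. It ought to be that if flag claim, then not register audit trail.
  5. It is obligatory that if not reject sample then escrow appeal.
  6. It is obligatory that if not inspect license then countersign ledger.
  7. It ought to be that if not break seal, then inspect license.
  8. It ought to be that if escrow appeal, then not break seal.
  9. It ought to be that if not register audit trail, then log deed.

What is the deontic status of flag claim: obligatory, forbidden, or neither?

Premises 5 and 3 cover both cases: O(¬reject_sample → escrow_appeal) and O(reject_sample → escrow_appeal). Since ¬reject_sample ∨ reject_sample is a tautology, O(escrow_appeal) follows.
Premise 8 is O(escrow_appeal → ¬break_seal); since O(escrow_appeal), deontic closure gives O(¬break_seal).
With premise 7, O(¬break_seal → inspect_license), the K-axiom yields O(inspect_license).
Applying K to premise 1 (O(inspect_license → ¬log_deed)) and O(inspect_license) yields O(¬log_deed).
Premise 9 is O(¬register_audit_trail → log_deed); contrapositively O(¬log_deed → register_audit_trail). Since O(¬log_deed) holds, K gives O(register_audit_trail).
Premise 4, O(flag_claim → ¬register_audit_trail), contraposes to O(register_audit_trail → ¬flag_claim); with O(register_audit_trail) we get O(¬flag_claim).
Premises 2, 6 do not contribute to this derivation.
Thus O(¬flag_claim), which is F(flag_claim): flag_claim is forbidden.

Forbidden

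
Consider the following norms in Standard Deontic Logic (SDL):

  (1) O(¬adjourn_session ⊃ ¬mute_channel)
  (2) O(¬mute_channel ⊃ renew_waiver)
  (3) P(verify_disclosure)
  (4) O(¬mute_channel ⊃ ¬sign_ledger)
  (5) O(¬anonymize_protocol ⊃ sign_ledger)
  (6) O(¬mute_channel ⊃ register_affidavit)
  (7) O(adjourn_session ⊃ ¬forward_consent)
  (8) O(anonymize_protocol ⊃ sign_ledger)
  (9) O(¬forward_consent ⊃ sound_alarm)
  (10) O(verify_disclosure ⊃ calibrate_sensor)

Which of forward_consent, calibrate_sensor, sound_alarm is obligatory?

sound_alarm

Premises 5 and 8 are O(¬anonymize_protocol ⊃ sign_ledger) and O(anonymize_protocol ⊃ sign_ledger); every ideal world satisfies ¬anonymize_protocol or anonymize_protocol, so in either case sign_ledger holds — hence O(sign_ledger).
Premise 4, O(¬mute_channel ⊃ ¬sign_ledger), contraposes to O(sign_ledger ⊃ mute_channel); with O(sign_ledger) we get O(mute_channel).
Premise 1, O(¬adjourn_session ⊃ ¬mute_channel), contraposes to O(mute_channel ⊃ adjourn_session); with O(mute_channel) we get O(adjourn_session).
Applying K to premise 7 (O(adjourn_session ⊃ ¬forward_consent)) and O(adjourn_session) yields O(¬forward_consent).
Applying K to premise 9 (O(¬forward_consent ⊃ sound_alarm)) and O(¬forward_consent) yields O(sound_alarm).
So O(sound_alarm) holds — sound_alarm is obligatory. None of the other listed options is made obligatory by any chain of premises.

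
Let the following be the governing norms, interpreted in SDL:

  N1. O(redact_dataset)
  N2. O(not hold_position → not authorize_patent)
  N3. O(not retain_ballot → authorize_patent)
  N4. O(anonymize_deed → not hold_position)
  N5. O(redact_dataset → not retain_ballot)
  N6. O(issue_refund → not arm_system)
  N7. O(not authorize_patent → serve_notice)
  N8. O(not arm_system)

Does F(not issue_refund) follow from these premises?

No

Premise 6 is O(issue_refund → not arm_system); even if O(not arm_system) held, inferring O(issue_refund) would be affirming the consequent — invalid.
No other premise forces O(issue_refund). An ideal world satisfying every premise can still have not issue_refund true, so F(not issue_refund) is not derivable.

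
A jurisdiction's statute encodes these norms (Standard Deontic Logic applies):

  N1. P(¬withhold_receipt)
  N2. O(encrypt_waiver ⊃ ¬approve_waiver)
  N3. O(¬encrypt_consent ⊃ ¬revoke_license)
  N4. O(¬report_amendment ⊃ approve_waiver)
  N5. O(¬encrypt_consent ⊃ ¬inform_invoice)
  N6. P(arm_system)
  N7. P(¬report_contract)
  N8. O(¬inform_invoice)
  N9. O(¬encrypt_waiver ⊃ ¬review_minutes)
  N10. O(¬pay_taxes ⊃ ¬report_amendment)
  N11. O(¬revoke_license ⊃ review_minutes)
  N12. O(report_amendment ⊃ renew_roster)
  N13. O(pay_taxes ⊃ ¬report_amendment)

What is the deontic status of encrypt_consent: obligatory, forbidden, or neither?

Obligatory

Premises 10 and 13 cover both cases: O(¬pay_taxes ⊃ ¬report_amendment) and O(pay_taxes ⊃ ¬report_amendment). Since ¬pay_taxes ∨ pay_taxes is a tautology, O(¬report_amendment) follows.
Applying K to premise 4 (O(¬report_amendment ⊃ approve_waiver)) and O(¬report_amendment) yields O(approve_waiver).
Premise 2, O(encrypt_waiver ⊃ ¬approve_waiver), contraposes to O(approve_waiver ⊃ ¬encrypt_waiver); with O(approve_waiver) we get O(¬encrypt_waiver).
With premise 9, O(¬encrypt_waiver ⊃ ¬review_minutes), the K-axiom yields O(¬review_minutes).
Premise 11, O(¬revoke_license ⊃ review_minutes), contraposes to O(¬review_minutes ⊃ revoke_license); with O(¬review_minutes) we get O(revoke_license).
Premise 3 is O(¬encrypt_consent ⊃ ¬revoke_license); contrapositively O(revoke_license ⊃ encrypt_consent). Since O(revoke_license) holds, K gives O(encrypt_consent).
Premises 1, 5, 6, 7, 8, 12 do not contribute to this derivation.
Hence encrypt_consent is obligatory.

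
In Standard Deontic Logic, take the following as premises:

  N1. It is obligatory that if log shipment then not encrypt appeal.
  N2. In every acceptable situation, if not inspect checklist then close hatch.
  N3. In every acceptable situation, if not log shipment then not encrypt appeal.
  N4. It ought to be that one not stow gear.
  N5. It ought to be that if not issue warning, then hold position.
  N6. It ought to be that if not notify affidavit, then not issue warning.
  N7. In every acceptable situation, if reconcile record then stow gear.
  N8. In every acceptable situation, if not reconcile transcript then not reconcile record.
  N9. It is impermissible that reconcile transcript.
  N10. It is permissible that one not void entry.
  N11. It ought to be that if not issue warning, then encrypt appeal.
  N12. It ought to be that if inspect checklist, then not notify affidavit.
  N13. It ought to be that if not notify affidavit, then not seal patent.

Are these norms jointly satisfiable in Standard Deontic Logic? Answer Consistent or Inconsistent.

Premise 7 is O(reconcile_record → stow_gear), but O(reconcile_record) is not derivable from the premises, so it does not yield O(stow_gear).
So O(stow_gear) is not derivable, and the apparent clash with O(¬stow_gear) does not arise.
A world satisfying every obligation exists (e.g. close_hatch=true, encrypt_appeal=false, hold_position=false, inspect_checklist=false, issue_warning=true, log_shipment=false, notify_affidavit=true, reconcile_record=false, reconcile_transcript=false, seal_patent=false, stow_gear=false, void_entry=false); no atom is both obligatory and forbidden, so the set is consistent.

Consistent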